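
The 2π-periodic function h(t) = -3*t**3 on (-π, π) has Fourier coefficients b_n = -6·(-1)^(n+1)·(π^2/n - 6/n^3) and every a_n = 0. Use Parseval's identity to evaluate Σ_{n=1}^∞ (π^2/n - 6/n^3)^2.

Parseval: Σ b_n^2 = (1/π) ∫_{-π}^{π} h(t)^2 dt = 18*pi**6/7.
b_n^2 = 36·(π^2/n - 6/n^3)^2, so the sum equals (18*pi**6/7)/36 = pi**6/14.

pi**6/14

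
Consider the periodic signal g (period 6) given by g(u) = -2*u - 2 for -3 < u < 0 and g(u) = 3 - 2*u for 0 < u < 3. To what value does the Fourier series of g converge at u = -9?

u = -9 differs from u = 3 by -2 full period(s), and the series is 6-periodic.
At u = 3 the one-sided limits are g(3^-) = -3 and g(3^+) = 4.
By Dirichlet's theorem the series converges to their average, [(-3) + (4)]/2 = 1/2.

1/2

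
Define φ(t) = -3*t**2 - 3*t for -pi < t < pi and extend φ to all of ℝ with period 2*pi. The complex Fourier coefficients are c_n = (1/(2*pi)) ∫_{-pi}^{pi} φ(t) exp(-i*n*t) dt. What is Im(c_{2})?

-3/2

Since φ is real-valued, Im(c_{2}) = -(1/(2*pi)) ∫_{-pi}^{pi} φ(t) sin(2*t) dt = -b_{2}/2.
Integrating by parts twice (tabular method), an antiderivative of (-3*t**2 - 3*t) sin(2*t) is 3*t**2*cos(2*t)/2 - 3*t*sin(2*t)/2 + 3*t*cos(2*t)/2 - 3*sin(2*t)/4 - 3*cos(2*t)/4; evaluating from -pi to pi: ∫_{-pi}^{pi} (-3*t**2 - 3*t) sin(2*t) dt = (-3/4 + 3*pi/2 + 3*pi**2/2) - (-3*pi/2 - 3/4 + 3*pi**2/2) = 3*pi.
Hence Im(c_{2}) = (-1/(2*pi))·(3*pi) = -3/2.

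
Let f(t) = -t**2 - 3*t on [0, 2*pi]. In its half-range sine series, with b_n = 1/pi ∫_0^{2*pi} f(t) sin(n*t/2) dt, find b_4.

b_4 = 1/pi ∫_0^{2*pi} (-t**2 - 3*t) sin(2*t) dt.
Integrating by parts twice (tabular method), an antiderivative of (-t**2 - 3*t) sin(2*t) is t**2*cos(2*t)/2 - t*sin(2*t)/2 + 3*t*cos(2*t)/2 - 3*sin(2*t)/4 - cos(2*t)/4; evaluating from 0 to 2*pi: ∫_{0}^{2*pi} (-t**2 - 3*t) sin(2*t) dt = (-1/4 + 3*pi + 2*pi**2) - (-1/4) = pi*(3 + 2*pi).
Hence b_4 = (1/pi)·(pi*(3 + 2*pi)) = 3 + 2*pi.

3 + 2*pi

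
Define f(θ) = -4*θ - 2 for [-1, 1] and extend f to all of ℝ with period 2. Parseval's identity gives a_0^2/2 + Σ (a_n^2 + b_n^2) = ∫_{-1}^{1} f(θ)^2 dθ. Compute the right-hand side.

56/3

∫_{-1}^{1} f(θ)^2 dθ = 56/3.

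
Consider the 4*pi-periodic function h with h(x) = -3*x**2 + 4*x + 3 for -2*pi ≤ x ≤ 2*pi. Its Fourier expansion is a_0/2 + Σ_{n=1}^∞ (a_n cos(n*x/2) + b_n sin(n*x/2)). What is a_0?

a_0 = (1/(2*pi)) ∫_{-2*pi}^{2*pi} h(x) dx = (1/(2*pi)) · (-16*pi**3 + 12*pi) = 6 - 8*pi**2.

6 - 8*pi**2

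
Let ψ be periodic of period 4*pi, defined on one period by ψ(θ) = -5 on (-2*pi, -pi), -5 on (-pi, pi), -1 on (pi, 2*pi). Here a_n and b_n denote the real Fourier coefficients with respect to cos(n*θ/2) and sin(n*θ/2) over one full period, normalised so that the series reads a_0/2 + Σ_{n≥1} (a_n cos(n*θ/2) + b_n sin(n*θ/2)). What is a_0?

a_0 = (1/(2*pi)) ∫_{-2*pi}^{2*pi} ψ(θ) dθ = (1/(2*pi)) · (-16*pi) = -8.

-8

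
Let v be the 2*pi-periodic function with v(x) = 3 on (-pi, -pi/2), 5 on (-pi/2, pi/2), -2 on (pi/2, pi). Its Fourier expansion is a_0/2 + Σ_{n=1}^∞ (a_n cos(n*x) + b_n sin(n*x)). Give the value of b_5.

-1/pi

b_5 = 1/pi ∫_{-pi}^{pi} v(x) sin(5*x) dx.
Split the integral at the breakpoints.
Directly, an antiderivative of (3) sin(5*x) is -3*cos(5*x)/5; evaluating from -pi to -pi/2: ∫_{-pi}^{-pi/2} (3) sin(5*x) dx = (0) - (3/5) = -3/5.
Directly, an antiderivative of (5) sin(5*x) is -cos(5*x); evaluating from -pi/2 to pi/2: ∫_{-pi/2}^{pi/2} (5) sin(5*x) dx = (0) - (0) = 0.
Directly, an antiderivative of (-2) sin(5*x) is 2*cos(5*x)/5; evaluating from pi/2 to pi: ∫_{pi/2}^{pi} (-2) sin(5*x) dx = (-2/5) - (0) = -2/5.
Summing the pieces and multiplying by (1/pi) gives b_5 = -1/pi.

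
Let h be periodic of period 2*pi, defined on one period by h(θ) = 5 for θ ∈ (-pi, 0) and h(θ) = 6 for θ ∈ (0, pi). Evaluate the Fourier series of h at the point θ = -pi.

θ = -pi differs from θ = pi by -1 full period(s), and the series is 2*pi-periodic.
At θ = pi the one-sided limits are h(pi^-) = 6 and h(pi^+) = 5.
By Dirichlet's theorem the series converges to their average, [(6) + (5)]/2 = 11/2.

11/2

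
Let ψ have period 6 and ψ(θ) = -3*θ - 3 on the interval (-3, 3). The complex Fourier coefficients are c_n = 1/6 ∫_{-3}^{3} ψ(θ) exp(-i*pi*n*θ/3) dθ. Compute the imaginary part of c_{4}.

-9/(4*pi)

Since ψ is real-valued, Im(c_{4}) = -1/6 ∫_{-3}^{3} ψ(θ) sin(4*pi*θ/3) dθ = -b_{4}/2.
Integrating by parts (boundary term plus one more integral), an antiderivative of (-3*θ - 3) sin(4*pi*θ/3) is 9*θ*cos(4*pi*θ/3)/(4*pi) - 27*sin(4*pi*θ/3)/(16*pi**2) + 9*cos(4*pi*θ/3)/(4*pi); evaluating from -3 to 3: ∫_{-3}^{3} (-3*θ - 3) sin(4*pi*θ/3) dθ = (9/pi) - (-9/(2*pi)) = 27/(2*pi).
Hence Im(c_{4}) = (-1/6)·(27/(2*pi)) = -9/(4*pi).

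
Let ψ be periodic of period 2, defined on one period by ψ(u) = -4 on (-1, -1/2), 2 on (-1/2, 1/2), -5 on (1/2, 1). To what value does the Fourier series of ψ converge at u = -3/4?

-4

ψ is continuous at u = -3/4 with value -4, so the series converges to -4 there.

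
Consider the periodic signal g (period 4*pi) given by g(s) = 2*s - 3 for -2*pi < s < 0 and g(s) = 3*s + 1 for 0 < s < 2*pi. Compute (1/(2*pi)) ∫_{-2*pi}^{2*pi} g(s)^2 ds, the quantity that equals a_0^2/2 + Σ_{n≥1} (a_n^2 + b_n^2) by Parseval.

10 + 18*pi + 52*pi**2/3

(1/(2*pi)) ∫_{-2*pi}^{2*pi} g(s)^2 ds = (1/(2*pi)) · (4*pi*(15 + 27*pi + 26*pi**2)/3) = 10 + 18*pi + 52*pi**2/3.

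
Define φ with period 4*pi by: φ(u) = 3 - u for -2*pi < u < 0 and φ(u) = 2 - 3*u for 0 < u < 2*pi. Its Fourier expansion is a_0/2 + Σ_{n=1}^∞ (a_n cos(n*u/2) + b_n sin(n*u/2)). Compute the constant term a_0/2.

5/2 - pi

a_0 = (1/(2*pi)) ∫_{-2*pi}^{2*pi} φ(u) du = (1/(2*pi)) · (2*pi*(5 - 2*pi)) = 5 - 2*pi.
So the constant term a_0/2 = 5/2 - pi.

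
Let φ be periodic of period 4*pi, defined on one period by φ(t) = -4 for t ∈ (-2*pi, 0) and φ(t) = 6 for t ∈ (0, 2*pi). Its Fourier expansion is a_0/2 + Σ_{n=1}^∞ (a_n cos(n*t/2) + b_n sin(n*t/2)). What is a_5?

0

a_5 = (1/(2*pi)) ∫_{-2*pi}^{2*pi} φ(t) cos(5*t/2) dt.
Split the integral at the breakpoints.
Directly, an antiderivative of (-4) cos(5*t/2) is -8*sin(5*t/2)/5; evaluating from -2*pi to 0: ∫_{-2*pi}^{0} (-4) cos(5*t/2) dt = (0) - (0) = 0.
Directly, an antiderivative of (6) cos(5*t/2) is 12*sin(5*t/2)/5; evaluating from 0 to 2*pi: ∫_{0}^{2*pi} (6) cos(5*t/2) dt = (0) - (0) = 0.
Summing the pieces and multiplying by (1/(2*pi)) gives a_5 = 0.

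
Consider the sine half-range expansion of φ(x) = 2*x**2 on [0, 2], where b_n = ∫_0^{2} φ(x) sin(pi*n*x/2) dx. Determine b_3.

b_3 = ∫_0^{2} (2*x**2) sin(3*pi*x/2) dx.
Integrating by parts twice (tabular method), an antiderivative of (2*x**2) sin(3*pi*x/2) is -4*x**2*cos(3*pi*x/2)/(3*pi) + 16*x*sin(3*pi*x/2)/(9*pi**2) + 32*cos(3*pi*x/2)/(27*pi**3); evaluating from 0 to 2: ∫_{0}^{2} (2*x**2) sin(3*pi*x/2) dx = (16*(-2 + 9*pi**2)/(27*pi**3)) - (32/(27*pi**3)) = 16*(-4 + 9*pi**2)/(27*pi**3).
Hence b_3 = 16*(-4 + 9*pi**2)/(27*pi**3).

16*(-4 + 9*pi**2)/(27*pi**3)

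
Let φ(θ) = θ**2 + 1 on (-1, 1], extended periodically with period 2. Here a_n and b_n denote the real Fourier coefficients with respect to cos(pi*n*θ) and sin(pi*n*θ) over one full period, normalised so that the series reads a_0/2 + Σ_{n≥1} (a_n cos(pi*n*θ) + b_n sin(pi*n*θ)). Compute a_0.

a_0 = ∫_{-1}^{1} φ(θ) dθ = 8/3.

8/3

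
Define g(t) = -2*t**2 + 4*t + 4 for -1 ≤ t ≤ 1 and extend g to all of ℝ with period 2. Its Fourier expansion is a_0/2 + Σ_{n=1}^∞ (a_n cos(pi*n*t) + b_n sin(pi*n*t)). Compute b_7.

b_7 = ∫_{-1}^{1} g(t) sin(7*pi*t) dt.
Integrating by parts twice (tabular method), an antiderivative of (-2*t**2 + 4*t + 4) sin(7*pi*t) is 2*t**2*cos(7*pi*t)/(7*pi) - 4*t*sin(7*pi*t)/(49*pi**2) - 4*t*cos(7*pi*t)/(7*pi) + 4*sin(7*pi*t)/(49*pi**2) - 4*cos(7*pi*t)/(7*pi) - 4*cos(7*pi*t)/(343*pi**3); evaluating from -1 to 1: ∫_{-1}^{1} (-2*t**2 + 4*t + 4) sin(7*pi*t) dt = (2*(2 + 147*pi**2)/(343*pi**3)) - (2*(2 - 49*pi**2)/(343*pi**3)) = 8/(7*pi).
Hence b_7 = 8/(7*pi).

8/(7*pi)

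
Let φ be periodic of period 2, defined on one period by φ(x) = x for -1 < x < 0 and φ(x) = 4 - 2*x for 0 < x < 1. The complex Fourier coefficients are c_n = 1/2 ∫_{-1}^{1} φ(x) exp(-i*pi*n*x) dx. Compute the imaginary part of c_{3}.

-7/(6*pi)

Since φ is real-valued, Im(c_{3}) = -1/2 ∫_{-1}^{1} φ(x) sin(3*pi*x) dx = -b_{3}/2.
Split the integral at the breakpoints.
Integrating by parts (boundary term plus one more integral), an antiderivative of (x) sin(3*pi*x) is -x*cos(3*pi*x)/(3*pi) + sin(3*pi*x)/(9*pi**2); evaluating from -1 to 0: ∫_{-1}^{0} (x) sin(3*pi*x) dx = (0) - (-1/(3*pi)) = 1/(3*pi).
Integrating by parts (boundary term plus one more integral), an antiderivative of (4 - 2*x) sin(3*pi*x) is 2*x*cos(3*pi*x)/(3*pi) - 2*sin(3*pi*x)/(9*pi**2) - 4*cos(3*pi*x)/(3*pi); evaluating from 0 to 1: ∫_{0}^{1} (4 - 2*x) sin(3*pi*x) dx = (2/(3*pi)) - (-4/(3*pi)) = 2/pi.
So ∫_{-1}^{1} φ(x) sin(3*pi*x) dx = 7/(3*pi).
Hence Im(c_{3}) = (-1/2)·(7/(3*pi)) = -7/(6*pi).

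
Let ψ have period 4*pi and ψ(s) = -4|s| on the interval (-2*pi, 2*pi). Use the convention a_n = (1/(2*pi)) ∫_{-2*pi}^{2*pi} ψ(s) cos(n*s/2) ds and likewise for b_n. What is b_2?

b_2 = (1/(2*pi)) ∫_{-2*pi}^{2*pi} ψ(s) sin(s) ds.
ψ is even and sin(s) is odd, so the integrand is odd over a symmetric interval and the integral vanishes.

0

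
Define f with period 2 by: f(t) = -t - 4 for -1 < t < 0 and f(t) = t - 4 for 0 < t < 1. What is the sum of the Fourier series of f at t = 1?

t = 1 differs from t = -1 by 1 full period(s), and the series is 2-periodic.
f is continuous at t = -1 with value -3, so the series converges to -3 there.

-3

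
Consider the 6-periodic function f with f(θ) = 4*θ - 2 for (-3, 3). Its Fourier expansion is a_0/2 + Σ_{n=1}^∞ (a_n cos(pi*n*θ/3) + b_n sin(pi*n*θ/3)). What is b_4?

b_4 = 1/3 ∫_{-3}^{3} f(θ) sin(4*pi*θ/3) dθ.
Integrating by parts (boundary term plus one more integral), an antiderivative of (4*θ - 2) sin(4*pi*θ/3) is -3*θ*cos(4*pi*θ/3)/pi + 9*sin(4*pi*θ/3)/(4*pi**2) + 3*cos(4*pi*θ/3)/(2*pi); evaluating from -3 to 3: ∫_{-3}^{3} (4*θ - 2) sin(4*pi*θ/3) dθ = (-15/(2*pi)) - (21/(2*pi)) = -18/pi.
Hence b_4 = (1/3)·(-18/pi) = -6/pi.

-6/pi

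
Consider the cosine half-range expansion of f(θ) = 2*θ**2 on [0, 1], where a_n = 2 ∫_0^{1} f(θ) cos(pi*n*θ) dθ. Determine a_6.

a_6 = 2 ∫_0^{1} (2*θ**2) cos(6*pi*θ) dθ.
Integrating by parts twice (tabular method), an antiderivative of (2*θ**2) cos(6*pi*θ) is θ**2*sin(6*pi*θ)/(3*pi) + θ*cos(6*pi*θ)/(9*pi**2) - sin(6*pi*θ)/(54*pi**3); evaluating from 0 to 1: ∫_{0}^{1} (2*θ**2) cos(6*pi*θ) dθ = (1/(9*pi**2)) - (0) = 1/(9*pi**2).
Hence a_6 = 2·(1/(9*pi**2)) = 2/(9*pi**2).

2/(9*pi**2)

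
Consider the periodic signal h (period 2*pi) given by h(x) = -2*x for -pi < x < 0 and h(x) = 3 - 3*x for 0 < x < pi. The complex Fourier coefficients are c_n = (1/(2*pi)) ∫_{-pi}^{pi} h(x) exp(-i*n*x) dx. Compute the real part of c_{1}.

1/pi

Since h is real-valued, Re(c_{1}) = (1/(2*pi)) ∫_{-pi}^{pi} h(x) cos(x) dx = a_{1}/2.
Split the integral at the breakpoints.
Integrating by parts (boundary term plus one more integral), an antiderivative of (-2*x) cos(x) is -2*x*sin(x) - 2*cos(x); evaluating from -pi to 0: ∫_{-pi}^{0} (-2*x) cos(x) dx = (-2) - (2) = -4.
Integrating by parts (boundary term plus one more integral), an antiderivative of (3 - 3*x) cos(x) is -3*x*sin(x) + 3*sin(x) - 3*cos(x); evaluating from 0 to pi: ∫_{0}^{pi} (3 - 3*x) cos(x) dx = (3) - (-3) = 6.
So ∫_{-pi}^{pi} h(x) cos(x) dx = 2.
Hence Re(c_{1}) = (1/(2*pi))·(2) = 1/pi.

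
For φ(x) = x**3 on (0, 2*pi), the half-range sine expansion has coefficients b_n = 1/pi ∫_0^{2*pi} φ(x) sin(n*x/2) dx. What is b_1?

b_1 = 1/pi ∫_0^{2*pi} (x**3) sin(x/2) dx.
Integrating by parts three times (tabular method), an antiderivative of (x**3) sin(x/2) is -2*x**3*cos(x/2) + 12*x**2*sin(x/2) + 48*x*cos(x/2) - 96*sin(x/2); evaluating from 0 to 2*pi: ∫_{0}^{2*pi} (x**3) sin(x/2) dx = (16*pi*(-6 + pi**2)) - (0) = 16*pi*(-6 + pi**2).
Hence b_1 = (1/pi)·(16*pi*(-6 + pi**2)) = -96 + 16*pi**2.

-96 + 16*pi**2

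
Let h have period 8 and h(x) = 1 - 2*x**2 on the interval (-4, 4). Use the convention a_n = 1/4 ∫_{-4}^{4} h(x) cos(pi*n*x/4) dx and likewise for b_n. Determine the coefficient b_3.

0

b_3 = 1/4 ∫_{-4}^{4} h(x) sin(3*pi*x/4) dx.
h is even and sin(3*pi*x/4) is odd, so the integrand is odd over a symmetric interval and the integral vanishes.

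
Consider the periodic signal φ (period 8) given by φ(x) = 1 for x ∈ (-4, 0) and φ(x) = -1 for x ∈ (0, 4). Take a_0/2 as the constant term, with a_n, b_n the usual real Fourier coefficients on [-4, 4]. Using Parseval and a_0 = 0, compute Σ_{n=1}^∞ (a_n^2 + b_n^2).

2

Parseval: a_0^2/2 + Σ_{n≥1} (a_n^2+b_n^2) = 1/4 ∫_{-4}^{4} φ(x)^2 dx = 2.
Subtract a_0^2/2 = 0: Σ (a_n^2+b_n^2) = 2.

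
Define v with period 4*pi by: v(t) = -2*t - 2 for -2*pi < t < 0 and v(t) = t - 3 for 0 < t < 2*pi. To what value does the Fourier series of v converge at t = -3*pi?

-3 + pi

t = -3*pi differs from t = pi by -1 full period(s), and the series is 4*pi-periodic.
v is continuous at t = pi with value -3 + pi, so the series converges to -3 + pi there.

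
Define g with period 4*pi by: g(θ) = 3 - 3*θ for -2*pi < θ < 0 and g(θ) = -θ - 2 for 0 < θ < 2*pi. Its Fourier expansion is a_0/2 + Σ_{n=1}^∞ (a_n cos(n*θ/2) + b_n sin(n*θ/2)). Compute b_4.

b_4 = (1/(2*pi)) ∫_{-2*pi}^{2*pi} g(θ) sin(2*θ) dθ.
Split the integral at the breakpoints.
Integrating by parts (boundary term plus one more integral), an antiderivative of (3 - 3*θ) sin(2*θ) is 3*θ*cos(2*θ)/2 - 3*sin(2*θ)/4 - 3*cos(2*θ)/2; evaluating from -2*pi to 0: ∫_{-2*pi}^{0} (3 - 3*θ) sin(2*θ) dθ = (-3/2) - (-3*pi - 3/2) = 3*pi.
Integrating by parts (boundary term plus one more integral), an antiderivative of (-θ - 2) sin(2*θ) is θ*cos(2*θ)/2 - sin(2*θ)/4 + cos(2*θ); evaluating from 0 to 2*pi: ∫_{0}^{2*pi} (-θ - 2) sin(2*θ) dθ = (1 + pi) - (1) = pi.
Summing the pieces and multiplying by (1/(2*pi)) gives b_4 = 2.

2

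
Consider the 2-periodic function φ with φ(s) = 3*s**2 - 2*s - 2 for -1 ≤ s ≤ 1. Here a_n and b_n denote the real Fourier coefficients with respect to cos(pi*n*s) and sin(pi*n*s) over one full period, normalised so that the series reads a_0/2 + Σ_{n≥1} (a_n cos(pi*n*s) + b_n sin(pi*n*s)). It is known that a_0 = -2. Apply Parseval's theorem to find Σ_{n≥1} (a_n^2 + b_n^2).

64/15

Parseval: a_0^2/2 + Σ_{n≥1} (a_n^2+b_n^2) = ∫_{-1}^{1} φ(s)^2 ds = 94/15.
Subtract a_0^2/2 = 2: Σ (a_n^2+b_n^2) = 64/15.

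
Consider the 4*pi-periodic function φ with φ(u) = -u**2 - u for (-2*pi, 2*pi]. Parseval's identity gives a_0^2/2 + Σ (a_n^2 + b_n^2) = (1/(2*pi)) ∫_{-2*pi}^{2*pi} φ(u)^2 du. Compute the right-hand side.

(1/(2*pi)) ∫_{-2*pi}^{2*pi} φ(u)^2 du = (1/(2*pi)) · (16*pi**3*(5 + 12*pi**2)/15) = 8*pi**2*(5 + 12*pi**2)/15.

8*pi**2*(5 + 12*pi**2)/15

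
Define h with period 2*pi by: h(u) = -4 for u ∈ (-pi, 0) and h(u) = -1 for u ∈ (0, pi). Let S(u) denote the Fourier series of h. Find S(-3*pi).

u = -3*pi differs from u = pi by -2 full period(s), and the series is 2*pi-periodic.
At u = pi the one-sided limits are h(pi^-) = -1 and h(pi^+) = -4.
By Dirichlet's theorem the series converges to their average, [(-1) + (-4)]/2 = -5/2.

-5/2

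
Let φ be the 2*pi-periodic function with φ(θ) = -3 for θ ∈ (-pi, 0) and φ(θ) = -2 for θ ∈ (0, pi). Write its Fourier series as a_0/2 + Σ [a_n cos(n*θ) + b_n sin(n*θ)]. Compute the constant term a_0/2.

-5/2

a_0 = 1/pi ∫_{-pi}^{pi} φ(θ) dθ = 1/pi · (-5*pi) = -5.
So the constant term a_0/2 = -5/2.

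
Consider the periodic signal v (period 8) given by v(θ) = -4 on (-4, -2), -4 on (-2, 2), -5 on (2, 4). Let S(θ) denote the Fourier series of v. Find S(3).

-5

v is continuous at θ = 3 with value -5, so the series converges to -5 there.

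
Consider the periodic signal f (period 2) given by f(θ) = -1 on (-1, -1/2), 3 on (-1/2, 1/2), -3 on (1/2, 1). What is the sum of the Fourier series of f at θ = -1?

θ = -1 differs from θ = 1 by -1 full period(s), and the series is 2-periodic.
At θ = 1 the one-sided limits are f(1^-) = -3 and f(1^+) = -1.
By Dirichlet's theorem the series converges to their average, [(-3) + (-1)]/2 = -2.

-2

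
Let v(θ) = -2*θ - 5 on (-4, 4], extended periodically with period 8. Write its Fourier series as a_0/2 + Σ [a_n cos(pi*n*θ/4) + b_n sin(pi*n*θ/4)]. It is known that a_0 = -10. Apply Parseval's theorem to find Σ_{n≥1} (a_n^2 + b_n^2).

Parseval: a_0^2/2 + Σ_{n≥1} (a_n^2+b_n^2) = 1/4 ∫_{-4}^{4} v(θ)^2 dθ = 278/3.
Subtract a_0^2/2 = 50: Σ (a_n^2+b_n^2) = 128/3.

128/3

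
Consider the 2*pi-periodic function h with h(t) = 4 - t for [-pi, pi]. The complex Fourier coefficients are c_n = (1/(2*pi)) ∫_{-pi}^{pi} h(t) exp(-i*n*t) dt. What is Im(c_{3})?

1/3

Since h is real-valued, Im(c_{3}) = -(1/(2*pi)) ∫_{-pi}^{pi} h(t) sin(3*t) dt = -b_{3}/2.
Integrating by parts (boundary term plus one more integral), an antiderivative of (4 - t) sin(3*t) is t*cos(3*t)/3 - sin(3*t)/9 - 4*cos(3*t)/3; evaluating from -pi to pi: ∫_{-pi}^{pi} (4 - t) sin(3*t) dt = (4/3 - pi/3) - (pi/3 + 4/3) = -2*pi/3.
Hence Im(c_{3}) = (-1/(2*pi))·(-2*pi/3) = 1/3.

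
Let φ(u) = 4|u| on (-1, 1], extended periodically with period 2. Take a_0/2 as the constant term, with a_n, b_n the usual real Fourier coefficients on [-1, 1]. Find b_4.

0

b_4 = ∫_{-1}^{1} φ(u) sin(4*pi*u) du.
φ is even and sin(4*pi*u) is odd, so the integrand is odd over a symmetric interval and the integral vanishes.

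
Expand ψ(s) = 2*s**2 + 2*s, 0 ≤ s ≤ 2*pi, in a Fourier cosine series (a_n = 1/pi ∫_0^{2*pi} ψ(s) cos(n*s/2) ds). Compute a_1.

-32 - 16/pi

a_1 = 1/pi ∫_0^{2*pi} (2*s**2 + 2*s) cos(s/2) ds.
Integrating by parts twice (tabular method), an antiderivative of (2*s**2 + 2*s) cos(s/2) is 4*s**2*sin(s/2) + 4*s*sin(s/2) + 16*s*cos(s/2) - 32*sin(s/2) + 8*cos(s/2); evaluating from 0 to 2*pi: ∫_{0}^{2*pi} (2*s**2 + 2*s) cos(s/2) ds = (-32*pi - 8) - (8) = -32*pi - 16.
Hence a_1 = (1/pi)·(-32*pi - 16) = -32 - 16/pi.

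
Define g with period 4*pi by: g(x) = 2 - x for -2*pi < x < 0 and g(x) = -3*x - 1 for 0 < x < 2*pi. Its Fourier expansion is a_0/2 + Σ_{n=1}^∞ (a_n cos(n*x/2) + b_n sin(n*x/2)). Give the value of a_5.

a_5 = (1/(2*pi)) ∫_{-2*pi}^{2*pi} g(x) cos(5*x/2) dx.
Split the integral at the breakpoints.
Integrating by parts (boundary term plus one more integral), an antiderivative of (2 - x) cos(5*x/2) is -2*x*sin(5*x/2)/5 + 4*sin(5*x/2)/5 - 4*cos(5*x/2)/25; evaluating from -2*pi to 0: ∫_{-2*pi}^{0} (2 - x) cos(5*x/2) dx = (-4/25) - (4/25) = -8/25.
Integrating by parts (boundary term plus one more integral), an antiderivative of (-3*x - 1) cos(5*x/2) is -6*x*sin(5*x/2)/5 - 2*sin(5*x/2)/5 - 12*cos(5*x/2)/25; evaluating from 0 to 2*pi: ∫_{0}^{2*pi} (-3*x - 1) cos(5*x/2) dx = (12/25) - (-12/25) = 24/25.
Summing the pieces and multiplying by (1/(2*pi)) gives a_5 = 8/(25*pi).

8/(25*pi)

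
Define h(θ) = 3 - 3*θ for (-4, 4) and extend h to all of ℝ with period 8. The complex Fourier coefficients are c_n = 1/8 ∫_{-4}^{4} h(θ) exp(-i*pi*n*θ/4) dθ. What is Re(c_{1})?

Since h is real-valued, Re(c_{1}) = 1/8 ∫_{-4}^{4} h(θ) cos(pi*θ/4) dθ = a_{1}/2.
Integrating by parts (boundary term plus one more integral), an antiderivative of (3 - 3*θ) cos(pi*θ/4) is -12*θ*sin(pi*θ/4)/pi + 12*sin(pi*θ/4)/pi - 48*cos(pi*θ/4)/pi**2; evaluating from -4 to 4: ∫_{-4}^{4} (3 - 3*θ) cos(pi*θ/4) dθ = (48/pi**2) - (48/pi**2) = 0.
Hence Re(c_{1}) = (1/8)·(0) = 0.

0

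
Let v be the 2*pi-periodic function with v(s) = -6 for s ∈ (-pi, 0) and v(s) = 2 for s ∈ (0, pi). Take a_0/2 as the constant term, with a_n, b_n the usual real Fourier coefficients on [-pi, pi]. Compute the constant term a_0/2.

a_0 = 1/pi ∫_{-pi}^{pi} v(s) ds = 1/pi · (-4*pi) = -4.
So the constant term a_0/2 = -2.

-2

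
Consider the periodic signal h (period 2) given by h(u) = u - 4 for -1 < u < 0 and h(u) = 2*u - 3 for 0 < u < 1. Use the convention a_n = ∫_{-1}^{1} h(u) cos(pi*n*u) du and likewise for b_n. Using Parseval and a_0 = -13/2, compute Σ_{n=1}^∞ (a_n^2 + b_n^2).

Parseval: a_0^2/2 + Σ_{n≥1} (a_n^2+b_n^2) = ∫_{-1}^{1} h(u)^2 du = 74/3.
Subtract a_0^2/2 = 169/8: Σ (a_n^2+b_n^2) = 85/24.

85/24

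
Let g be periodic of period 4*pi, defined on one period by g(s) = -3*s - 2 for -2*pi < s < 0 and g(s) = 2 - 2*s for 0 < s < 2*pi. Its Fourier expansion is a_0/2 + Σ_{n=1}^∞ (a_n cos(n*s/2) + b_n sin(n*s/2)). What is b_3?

2*(4 - 5*pi)/(3*pi)

b_3 = (1/(2*pi)) ∫_{-2*pi}^{2*pi} g(s) sin(3*s/2) ds.
Split the integral at the breakpoints.
Integrating by parts (boundary term plus one more integral), an antiderivative of (-3*s - 2) sin(3*s/2) is 2*s*cos(3*s/2) - 4*sin(3*s/2)/3 + 4*cos(3*s/2)/3; evaluating from -2*pi to 0: ∫_{-2*pi}^{0} (-3*s - 2) sin(3*s/2) ds = (4/3) - (-4/3 + 4*pi) = 8/3 - 4*pi.
Integrating by parts (boundary term plus one more integral), an antiderivative of (2 - 2*s) sin(3*s/2) is 4*s*cos(3*s/2)/3 - 8*sin(3*s/2)/9 - 4*cos(3*s/2)/3; evaluating from 0 to 2*pi: ∫_{0}^{2*pi} (2 - 2*s) sin(3*s/2) ds = (4/3 - 8*pi/3) - (-4/3) = 8/3 - 8*pi/3.
Summing the pieces and multiplying by (1/(2*pi)) gives b_3 = 2*(4 - 5*pi)/(3*pi).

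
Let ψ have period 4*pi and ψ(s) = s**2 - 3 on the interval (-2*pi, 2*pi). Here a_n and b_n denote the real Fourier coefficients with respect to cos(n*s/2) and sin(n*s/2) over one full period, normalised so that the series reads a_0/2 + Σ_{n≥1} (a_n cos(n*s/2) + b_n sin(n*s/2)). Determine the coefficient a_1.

-16

a_1 = (1/(2*pi)) ∫_{-2*pi}^{2*pi} ψ(s) cos(s/2) ds.
ψ is even and cos(s/2) is even, so the integrand is even and a_1 = 1/pi ∫_0^{2*pi} ψ(s) cos(s/2) ds.
Integrating by parts twice (tabular method), an antiderivative of (s**2 - 3) cos(s/2) is 2*s**2*sin(s/2) + 8*s*cos(s/2) - 22*sin(s/2); evaluating from 0 to 2*pi: ∫_{0}^{2*pi} (s**2 - 3) cos(s/2) ds = (-16*pi) - (0) = -16*pi.
Hence a_1 = (1/pi)·(-16*pi) = -16.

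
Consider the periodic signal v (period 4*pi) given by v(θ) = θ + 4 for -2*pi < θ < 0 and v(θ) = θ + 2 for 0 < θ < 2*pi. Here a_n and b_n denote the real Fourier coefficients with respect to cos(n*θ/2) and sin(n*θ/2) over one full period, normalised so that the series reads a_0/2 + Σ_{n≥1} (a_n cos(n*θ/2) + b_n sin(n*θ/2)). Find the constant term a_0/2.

3

a_0 = (1/(2*pi)) ∫_{-2*pi}^{2*pi} v(θ) dθ = (1/(2*pi)) · (12*pi) = 6.
So the constant term a_0/2 = 3.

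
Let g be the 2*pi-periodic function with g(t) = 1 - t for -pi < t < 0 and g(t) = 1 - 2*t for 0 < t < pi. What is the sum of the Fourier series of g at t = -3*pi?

1 - pi/2

t = -3*pi differs from t = -pi by -1 full period(s), and the series is 2*pi-periodic.
At t = -pi the one-sided limits are g(-pi^-) = 1 - 2*pi and g(-pi^+) = 1 + pi.
By Dirichlet's theorem the series converges to their average, [(1 - 2*pi) + (1 + pi)]/2 = 1 - pi/2.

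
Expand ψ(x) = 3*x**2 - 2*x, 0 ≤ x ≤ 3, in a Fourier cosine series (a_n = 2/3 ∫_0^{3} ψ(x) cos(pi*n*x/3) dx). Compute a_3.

-28/(3*pi**2)

a_3 = 2/3 ∫_0^{3} (3*x**2 - 2*x) cos(pi*x) dx.
Integrating by parts twice (tabular method), an antiderivative of (3*x**2 - 2*x) cos(pi*x) is 3*x**2*sin(pi*x)/pi - 2*x*sin(pi*x)/pi + 6*x*cos(pi*x)/pi**2 - 6*sin(pi*x)/pi**3 - 2*cos(pi*x)/pi**2; evaluating from 0 to 3: ∫_{0}^{3} (3*x**2 - 2*x) cos(pi*x) dx = (-16/pi**2) - (-2/pi**2) = -14/pi**2.
Hence a_3 = (2/3)·(-14/pi**2) = -28/(3*pi**2).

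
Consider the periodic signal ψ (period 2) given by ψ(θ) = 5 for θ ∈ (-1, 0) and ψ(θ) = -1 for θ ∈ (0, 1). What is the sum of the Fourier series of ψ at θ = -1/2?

5

ψ is continuous at θ = -1/2 with value 5, so the series converges to 5 there.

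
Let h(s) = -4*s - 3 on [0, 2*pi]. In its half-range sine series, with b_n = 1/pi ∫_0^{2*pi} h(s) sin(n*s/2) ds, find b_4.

b_4 = 1/pi ∫_0^{2*pi} (-4*s - 3) sin(2*s) ds.
Integrating by parts (boundary term plus one more integral), an antiderivative of (-4*s - 3) sin(2*s) is 2*s*cos(2*s) - sin(2*s) + 3*cos(2*s)/2; evaluating from 0 to 2*pi: ∫_{0}^{2*pi} (-4*s - 3) sin(2*s) ds = (3/2 + 4*pi) - (3/2) = 4*pi.
Hence b_4 = (1/pi)·(4*pi) = 4.

4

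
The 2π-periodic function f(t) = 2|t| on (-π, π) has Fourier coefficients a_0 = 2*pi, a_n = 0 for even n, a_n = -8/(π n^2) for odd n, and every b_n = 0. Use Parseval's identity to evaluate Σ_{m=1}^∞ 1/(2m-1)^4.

Parseval: a_0^2/2 + Σ a_n^2 = (1/π) ∫_{-π}^{π} f(t)^2 dt = 8*pi**2/3.
Subtract a_0^2/2 = 2*pi**2: Σ a_n^2 = 2*pi**2/3.
Only odd n contribute, with a_n^2 = 64/(π^2 n^4), so Σ_{m≥1} 1/(2m-1)^4 = π^2·(2*pi**2/3)/64 = pi**4/96.

pi**4/96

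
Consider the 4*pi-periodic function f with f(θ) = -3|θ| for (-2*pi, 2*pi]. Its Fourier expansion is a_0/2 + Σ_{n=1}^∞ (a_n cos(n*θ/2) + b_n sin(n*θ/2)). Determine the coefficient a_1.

a_1 = (1/(2*pi)) ∫_{-2*pi}^{2*pi} f(θ) cos(θ/2) dθ.
f is even and cos(θ/2) is even, so the integrand is even and a_1 = 1/pi ∫_0^{2*pi} f(θ) cos(θ/2) dθ.
Integrating by parts (boundary term plus one more integral), an antiderivative of (-3*θ) cos(θ/2) is -6*θ*sin(θ/2) - 12*cos(θ/2); evaluating from 0 to 2*pi: ∫_{0}^{2*pi} (-3*θ) cos(θ/2) dθ = (12) - (-12) = 24.
Hence a_1 = (1/pi)·(24) = 24/pi.

24/pi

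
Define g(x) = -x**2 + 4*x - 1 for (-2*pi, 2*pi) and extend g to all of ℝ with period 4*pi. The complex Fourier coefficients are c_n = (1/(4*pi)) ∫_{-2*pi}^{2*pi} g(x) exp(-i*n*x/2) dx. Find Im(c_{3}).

-8/3

Since g is real-valued, Im(c_{3}) = -(1/(4*pi)) ∫_{-2*pi}^{2*pi} g(x) sin(3*x/2) dx = -b_{3}/2.
Integrating by parts twice (tabular method), an antiderivative of (-x**2 + 4*x - 1) sin(3*x/2) is 2*x**2*cos(3*x/2)/3 - 8*x*sin(3*x/2)/9 - 8*x*cos(3*x/2)/3 + 16*sin(3*x/2)/9 + 2*cos(3*x/2)/27; evaluating from -2*pi to 2*pi: ∫_{-2*pi}^{2*pi} (-x**2 + 4*x - 1) sin(3*x/2) dx = (-8*pi**2/3 - 2/27 + 16*pi/3) - (-8*pi**2/3 - 16*pi/3 - 2/27) = 32*pi/3.
Hence Im(c_{3}) = (-1/(4*pi))·(32*pi/3) = -8/3.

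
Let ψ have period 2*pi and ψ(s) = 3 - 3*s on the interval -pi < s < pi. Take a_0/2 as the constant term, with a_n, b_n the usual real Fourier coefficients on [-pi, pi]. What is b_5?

-6/5

b_5 = 1/pi ∫_{-pi}^{pi} ψ(s) sin(5*s) ds.
Integrating by parts (boundary term plus one more integral), an antiderivative of (3 - 3*s) sin(5*s) is 3*s*cos(5*s)/5 - 3*sin(5*s)/25 - 3*cos(5*s)/5; evaluating from -pi to pi: ∫_{-pi}^{pi} (3 - 3*s) sin(5*s) ds = (3/5 - 3*pi/5) - (3/5 + 3*pi/5) = -6*pi/5.
Hence b_5 = (1/pi)·(-6*pi/5) = -6/5.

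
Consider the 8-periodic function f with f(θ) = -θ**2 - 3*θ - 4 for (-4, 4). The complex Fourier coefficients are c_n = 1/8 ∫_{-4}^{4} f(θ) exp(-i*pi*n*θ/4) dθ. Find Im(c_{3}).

Since f is real-valued, Im(c_{3}) = -1/8 ∫_{-4}^{4} f(θ) sin(3*pi*θ/4) dθ = -b_{3}/2.
Integrating by parts twice (tabular method), an antiderivative of (-θ**2 - 3*θ - 4) sin(3*pi*θ/4) is 4*θ**2*cos(3*pi*θ/4)/(3*pi) - 32*θ*sin(3*pi*θ/4)/(9*pi**2) + 4*θ*cos(3*pi*θ/4)/pi - 16*sin(3*pi*θ/4)/(3*pi**2) - 128*cos(3*pi*θ/4)/(27*pi**3) + 16*cos(3*pi*θ/4)/(3*pi); evaluating from -4 to 4: ∫_{-4}^{4} (-θ**2 - 3*θ - 4) sin(3*pi*θ/4) dθ = (128*(1 - 9*pi**2)/(27*pi**3)) - (32*(4 - 9*pi**2)/(27*pi**3)) = -32/pi.
Hence Im(c_{3}) = (-1/8)·(-32/pi) = 4/pi.

4/pi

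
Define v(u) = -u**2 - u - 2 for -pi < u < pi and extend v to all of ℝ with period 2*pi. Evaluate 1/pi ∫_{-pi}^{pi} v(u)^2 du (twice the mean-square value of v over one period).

1/pi ∫_{-pi}^{pi} v(u)^2 du = 1/pi · (2*pi*(60 + 25*pi**2 + 3*pi**4)/15) = 8 + 10*pi**2/3 + 2*pi**4/5.

8 + 10*pi**2/3 + 2*pi**4/5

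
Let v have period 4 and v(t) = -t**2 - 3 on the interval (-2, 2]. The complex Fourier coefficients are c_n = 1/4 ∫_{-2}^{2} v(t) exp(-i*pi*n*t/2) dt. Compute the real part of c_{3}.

8/(9*pi**2)

Since v is real-valued, Re(c_{3}) = 1/4 ∫_{-2}^{2} v(t) cos(3*pi*t/2) dt = a_{3}/2.
v is even and cos(3*pi*t/2) is even, so the integrand is even: ∫_{-2}^{2} v(t) cos(3*pi*t/2) dt = 2∫_0^{2} v(t) cos(3*pi*t/2) dt.
Integrating by parts twice (tabular method), an antiderivative of (-t**2 - 3) cos(3*pi*t/2) is -2*t**2*sin(3*pi*t/2)/(3*pi) - 8*t*cos(3*pi*t/2)/(9*pi**2) - 2*sin(3*pi*t/2)/pi + 16*sin(3*pi*t/2)/(27*pi**3); evaluating from 0 to 2: ∫_{0}^{2} (-t**2 - 3) cos(3*pi*t/2) dt = (16/(9*pi**2)) - (0) = 16/(9*pi**2).
So ∫_{-2}^{2} v(t) cos(3*pi*t/2) dt = 32/(9*pi**2).
Hence Re(c_{3}) = (1/4)·(32/(9*pi**2)) = 8/(9*pi**2).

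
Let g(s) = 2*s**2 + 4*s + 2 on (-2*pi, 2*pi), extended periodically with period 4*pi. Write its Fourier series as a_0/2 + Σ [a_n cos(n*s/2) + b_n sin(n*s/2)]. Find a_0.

4 + 16*pi**2/3

a_0 = (1/(2*pi)) ∫_{-2*pi}^{2*pi} g(s) ds = (1/(2*pi)) · (8*pi + 32*pi**3/3) = 4 + 16*pi**2/3.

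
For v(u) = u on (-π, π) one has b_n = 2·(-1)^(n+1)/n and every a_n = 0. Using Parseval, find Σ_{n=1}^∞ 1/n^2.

pi**2/6

Parseval: Σ b_n^2 = (1/π) ∫_{-π}^{π} v(u)^2 du = 2*pi**2/3.
Σ b_n^2 = Σ 4/n^2, so Σ 1/n^2 = (2*pi**2/3)/4 = pi**2/6.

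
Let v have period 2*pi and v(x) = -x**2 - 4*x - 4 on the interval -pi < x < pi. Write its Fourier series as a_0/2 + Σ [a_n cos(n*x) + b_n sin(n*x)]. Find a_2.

a_2 = 1/pi ∫_{-pi}^{pi} v(x) cos(2*x) dx.
Integrating by parts twice (tabular method), an antiderivative of (-x**2 - 4*x - 4) cos(2*x) is -x**2*sin(2*x)/2 - 2*x*sin(2*x) - x*cos(2*x)/2 - 7*sin(2*x)/4 - cos(2*x); evaluating from -pi to pi: ∫_{-pi}^{pi} (-x**2 - 4*x - 4) cos(2*x) dx = (-pi/2 - 1) - (-1 + pi/2) = -pi.
Hence a_2 = (1/pi)·(-pi) = -1.

-1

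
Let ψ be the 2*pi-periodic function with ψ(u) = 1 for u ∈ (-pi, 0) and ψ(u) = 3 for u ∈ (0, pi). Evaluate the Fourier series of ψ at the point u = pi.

At u = pi the one-sided limits are ψ(pi^-) = 3 and ψ(pi^+) = 1.
By Dirichlet's theorem the series converges to their average, [(3) + (1)]/2 = 2.

2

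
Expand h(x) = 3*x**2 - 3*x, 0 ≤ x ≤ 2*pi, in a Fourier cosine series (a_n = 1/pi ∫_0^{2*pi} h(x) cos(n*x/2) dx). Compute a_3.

8*(1 - 2*pi)/(3*pi)

a_3 = 1/pi ∫_0^{2*pi} (3*x**2 - 3*x) cos(3*x/2) dx.
Integrating by parts twice (tabular method), an antiderivative of (3*x**2 - 3*x) cos(3*x/2) is 2*x**2*sin(3*x/2) - 2*x*sin(3*x/2) + 8*x*cos(3*x/2)/3 - 16*sin(3*x/2)/9 - 4*cos(3*x/2)/3; evaluating from 0 to 2*pi: ∫_{0}^{2*pi} (3*x**2 - 3*x) cos(3*x/2) dx = (4/3 - 16*pi/3) - (-4/3) = 8/3 - 16*pi/3.
Hence a_3 = (1/pi)·(8/3 - 16*pi/3) = 8*(1 - 2*pi)/(3*pi).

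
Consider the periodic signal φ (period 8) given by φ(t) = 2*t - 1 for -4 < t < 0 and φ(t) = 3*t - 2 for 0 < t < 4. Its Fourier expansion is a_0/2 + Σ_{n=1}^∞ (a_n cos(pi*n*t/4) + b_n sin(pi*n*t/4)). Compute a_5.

a_5 = 1/4 ∫_{-4}^{4} φ(t) cos(5*pi*t/4) dt.
Split the integral at the breakpoints.
Integrating by parts (boundary term plus one more integral), an antiderivative of (2*t - 1) cos(5*pi*t/4) is 8*t*sin(5*pi*t/4)/(5*pi) - 4*sin(5*pi*t/4)/(5*pi) + 32*cos(5*pi*t/4)/(25*pi**2); evaluating from -4 to 0: ∫_{-4}^{0} (2*t - 1) cos(5*pi*t/4) dt = (32/(25*pi**2)) - (-32/(25*pi**2)) = 64/(25*pi**2).
Integrating by parts (boundary term plus one more integral), an antiderivative of (3*t - 2) cos(5*pi*t/4) is 12*t*sin(5*pi*t/4)/(5*pi) - 8*sin(5*pi*t/4)/(5*pi) + 48*cos(5*pi*t/4)/(25*pi**2); evaluating from 0 to 4: ∫_{0}^{4} (3*t - 2) cos(5*pi*t/4) dt = (-48/(25*pi**2)) - (48/(25*pi**2)) = -96/(25*pi**2).
Summing the pieces and multiplying by (1/4) gives a_5 = -8/(25*pi**2).

-8/(25*pi**2)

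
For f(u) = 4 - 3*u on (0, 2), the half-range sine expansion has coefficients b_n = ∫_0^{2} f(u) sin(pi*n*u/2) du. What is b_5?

4/(5*pi)

b_5 = ∫_0^{2} (4 - 3*u) sin(5*pi*u/2) du.
Integrating by parts (boundary term plus one more integral), an antiderivative of (4 - 3*u) sin(5*pi*u/2) is 6*u*cos(5*pi*u/2)/(5*pi) - 12*sin(5*pi*u/2)/(25*pi**2) - 8*cos(5*pi*u/2)/(5*pi); evaluating from 0 to 2: ∫_{0}^{2} (4 - 3*u) sin(5*pi*u/2) du = (-4/(5*pi)) - (-8/(5*pi)) = 4/(5*pi).
Hence b_5 = 4/(5*pi).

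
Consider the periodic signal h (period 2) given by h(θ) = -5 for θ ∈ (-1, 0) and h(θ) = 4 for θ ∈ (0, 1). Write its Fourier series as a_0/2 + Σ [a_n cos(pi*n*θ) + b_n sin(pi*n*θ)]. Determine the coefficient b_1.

18/pi

b_1 = ∫_{-1}^{1} h(θ) sin(pi*θ) dθ.
Split the integral at the breakpoints.
Directly, an antiderivative of (-5) sin(pi*θ) is 5*cos(pi*θ)/pi; evaluating from -1 to 0: ∫_{-1}^{0} (-5) sin(pi*θ) dθ = (5/pi) - (-5/pi) = 10/pi.
Directly, an antiderivative of (4) sin(pi*θ) is -4*cos(pi*θ)/pi; evaluating from 0 to 1: ∫_{0}^{1} (4) sin(pi*θ) dθ = (4/pi) - (-4/pi) = 8/pi.
Summing the pieces gives b_1 = 18/pi.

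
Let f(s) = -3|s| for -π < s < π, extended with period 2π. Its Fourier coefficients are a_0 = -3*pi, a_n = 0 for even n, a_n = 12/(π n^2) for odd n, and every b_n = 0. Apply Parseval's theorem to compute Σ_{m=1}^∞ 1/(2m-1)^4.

Parseval: a_0^2/2 + Σ a_n^2 = (1/π) ∫_{-π}^{π} f(s)^2 ds = 6*pi**2.
Subtract a_0^2/2 = 9*pi**2/2: Σ a_n^2 = 3*pi**2/2.
Only odd n contribute, with a_n^2 = 144/(π^2 n^4), so Σ_{m≥1} 1/(2m-1)^4 = π^2·(3*pi**2/2)/144 = pi**4/96.

pi**4/96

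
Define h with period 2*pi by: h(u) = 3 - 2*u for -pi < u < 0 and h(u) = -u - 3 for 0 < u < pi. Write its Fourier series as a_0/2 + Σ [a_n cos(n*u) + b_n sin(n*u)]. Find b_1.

b_1 = 1/pi ∫_{-pi}^{pi} h(u) sin(u) du.
Split the integral at the breakpoints.
Integrating by parts (boundary term plus one more integral), an antiderivative of (3 - 2*u) sin(u) is 2*u*cos(u) - 2*sin(u) - 3*cos(u); evaluating from -pi to 0: ∫_{-pi}^{0} (3 - 2*u) sin(u) du = (-3) - (3 + 2*pi) = -2*pi - 6.
Integrating by parts (boundary term plus one more integral), an antiderivative of (-u - 3) sin(u) is u*cos(u) - sin(u) + 3*cos(u); evaluating from 0 to pi: ∫_{0}^{pi} (-u - 3) sin(u) du = (-pi - 3) - (3) = -6 - pi.
Summing the pieces and multiplying by (1/pi) gives b_1 = -12/pi - 3.

-12/pi - 3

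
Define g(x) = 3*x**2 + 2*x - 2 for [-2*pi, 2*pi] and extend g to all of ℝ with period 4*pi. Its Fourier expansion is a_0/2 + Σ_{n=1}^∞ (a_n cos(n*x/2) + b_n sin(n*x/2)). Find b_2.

b_2 = (1/(2*pi)) ∫_{-2*pi}^{2*pi} g(x) sin(x) dx.
Integrating by parts twice (tabular method), an antiderivative of (3*x**2 + 2*x - 2) sin(x) is -3*x**2*cos(x) + 6*x*sin(x) - 2*x*cos(x) + 2*sin(x) + 8*cos(x); evaluating from -2*pi to 2*pi: ∫_{-2*pi}^{2*pi} (3*x**2 + 2*x - 2) sin(x) dx = (-12*pi**2 - 4*pi + 8) - (-12*pi**2 + 8 + 4*pi) = -8*pi.
Hence b_2 = (1/(2*pi))·(-8*pi) = -4.

-4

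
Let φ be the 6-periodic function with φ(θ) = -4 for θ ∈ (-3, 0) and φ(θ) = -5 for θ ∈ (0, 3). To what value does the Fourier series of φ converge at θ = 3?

-9/2

At θ = 3 the one-sided limits are φ(3^-) = -5 and φ(3^+) = -4.
By Dirichlet's theorem the series converges to their average, [(-5) + (-4)]/2 = -9/2.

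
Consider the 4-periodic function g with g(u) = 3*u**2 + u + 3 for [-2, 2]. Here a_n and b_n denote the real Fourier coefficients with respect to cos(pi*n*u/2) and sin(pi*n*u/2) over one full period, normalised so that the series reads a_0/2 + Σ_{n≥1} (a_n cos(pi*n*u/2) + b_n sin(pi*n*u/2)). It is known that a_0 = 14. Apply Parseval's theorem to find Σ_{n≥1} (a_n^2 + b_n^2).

424/15

Parseval: a_0^2/2 + Σ_{n≥1} (a_n^2+b_n^2) = 1/2 ∫_{-2}^{2} g(u)^2 du = 1894/15.
Subtract a_0^2/2 = 98: Σ (a_n^2+b_n^2) = 424/15.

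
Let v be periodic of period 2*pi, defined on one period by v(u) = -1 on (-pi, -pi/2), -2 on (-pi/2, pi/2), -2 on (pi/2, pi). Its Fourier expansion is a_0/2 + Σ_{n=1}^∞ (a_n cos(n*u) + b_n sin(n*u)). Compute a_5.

-1/(5*pi)

a_5 = 1/pi ∫_{-pi}^{pi} v(u) cos(5*u) du.
Split the integral at the breakpoints.
Directly, an antiderivative of (-1) cos(5*u) is -sin(5*u)/5; evaluating from -pi to -pi/2: ∫_{-pi}^{-pi/2} (-1) cos(5*u) du = (1/5) - (0) = 1/5.
Directly, an antiderivative of (-2) cos(5*u) is -2*sin(5*u)/5; evaluating from -pi/2 to pi/2: ∫_{-pi/2}^{pi/2} (-2) cos(5*u) du = (-2/5) - (2/5) = -4/5.
Directly, an antiderivative of (-2) cos(5*u) is -2*sin(5*u)/5; evaluating from pi/2 to pi: ∫_{pi/2}^{pi} (-2) cos(5*u) du = (0) - (-2/5) = 2/5.
Summing the pieces and multiplying by (1/pi) gives a_5 = -1/(5*pi).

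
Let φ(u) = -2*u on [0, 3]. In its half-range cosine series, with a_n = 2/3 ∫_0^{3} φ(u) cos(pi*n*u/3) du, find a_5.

a_5 = 2/3 ∫_0^{3} (-2*u) cos(5*pi*u/3) du.
Integrating by parts (boundary term plus one more integral), an antiderivative of (-2*u) cos(5*pi*u/3) is -6*u*sin(5*pi*u/3)/(5*pi) - 18*cos(5*pi*u/3)/(25*pi**2); evaluating from 0 to 3: ∫_{0}^{3} (-2*u) cos(5*pi*u/3) du = (18/(25*pi**2)) - (-18/(25*pi**2)) = 36/(25*pi**2).
Hence a_5 = (2/3)·(36/(25*pi**2)) = 24/(25*pi**2).

24/(25*pi**2)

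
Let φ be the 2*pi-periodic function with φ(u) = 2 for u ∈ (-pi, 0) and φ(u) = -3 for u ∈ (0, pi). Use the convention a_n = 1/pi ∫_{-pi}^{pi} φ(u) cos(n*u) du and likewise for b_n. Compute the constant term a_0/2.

a_0 = 1/pi ∫_{-pi}^{pi} φ(u) du = 1/pi · (-pi) = -1.
So the constant term a_0/2 = -1/2.

-1/2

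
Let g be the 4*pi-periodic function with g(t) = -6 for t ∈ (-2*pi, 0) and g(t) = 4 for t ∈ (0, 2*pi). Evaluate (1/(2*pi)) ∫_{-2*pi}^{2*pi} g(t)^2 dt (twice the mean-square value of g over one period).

52

(1/(2*pi)) ∫_{-2*pi}^{2*pi} g(t)^2 dt = (1/(2*pi)) · (104*pi) = 52.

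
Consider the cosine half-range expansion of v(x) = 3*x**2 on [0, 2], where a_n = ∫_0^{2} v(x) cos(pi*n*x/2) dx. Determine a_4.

a_4 = ∫_0^{2} (3*x**2) cos(2*pi*x) dx.
Integrating by parts twice (tabular method), an antiderivative of (3*x**2) cos(2*pi*x) is 3*x**2*sin(2*pi*x)/(2*pi) + 3*x*cos(2*pi*x)/(2*pi**2) - 3*sin(2*pi*x)/(4*pi**3); evaluating from 0 to 2: ∫_{0}^{2} (3*x**2) cos(2*pi*x) dx = (3/pi**2) - (0) = 3/pi**2.
Hence a_4 = 3/pi**2.

3/pi**2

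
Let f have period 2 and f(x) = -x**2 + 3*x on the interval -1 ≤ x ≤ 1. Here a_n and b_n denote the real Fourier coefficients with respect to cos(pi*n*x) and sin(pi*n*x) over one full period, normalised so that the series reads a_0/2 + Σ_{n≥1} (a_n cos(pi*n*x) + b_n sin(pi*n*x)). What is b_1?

b_1 = ∫_{-1}^{1} f(x) sin(pi*x) dx.
Integrating by parts twice (tabular method), an antiderivative of (-x**2 + 3*x) sin(pi*x) is x**2*cos(pi*x)/pi - 2*x*sin(pi*x)/pi**2 - 3*x*cos(pi*x)/pi + 3*sin(pi*x)/pi**2 - 2*cos(pi*x)/pi**3; evaluating from -1 to 1: ∫_{-1}^{1} (-x**2 + 3*x) sin(pi*x) dx = (2/pi**3 + 2/pi) - (-4/pi + 2/pi**3) = 6/pi.
Hence b_1 = 6/pi.

6/pi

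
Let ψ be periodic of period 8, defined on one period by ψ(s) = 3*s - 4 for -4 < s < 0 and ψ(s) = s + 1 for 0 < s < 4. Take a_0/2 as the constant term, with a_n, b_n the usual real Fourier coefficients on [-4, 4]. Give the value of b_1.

26/pi

b_1 = 1/4 ∫_{-4}^{4} ψ(s) sin(pi*s/4) ds.
Split the integral at the breakpoints.
Integrating by parts (boundary term plus one more integral), an antiderivative of (3*s - 4) sin(pi*s/4) is -12*s*cos(pi*s/4)/pi + 48*sin(pi*s/4)/pi**2 + 16*cos(pi*s/4)/pi; evaluating from -4 to 0: ∫_{-4}^{0} (3*s - 4) sin(pi*s/4) ds = (16/pi) - (-64/pi) = 80/pi.
Integrating by parts (boundary term plus one more integral), an antiderivative of (s + 1) sin(pi*s/4) is -4*s*cos(pi*s/4)/pi + 16*sin(pi*s/4)/pi**2 - 4*cos(pi*s/4)/pi; evaluating from 0 to 4: ∫_{0}^{4} (s + 1) sin(pi*s/4) ds = (20/pi) - (-4/pi) = 24/pi.
Summing the pieces and multiplying by (1/4) gives b_1 = 26/pi.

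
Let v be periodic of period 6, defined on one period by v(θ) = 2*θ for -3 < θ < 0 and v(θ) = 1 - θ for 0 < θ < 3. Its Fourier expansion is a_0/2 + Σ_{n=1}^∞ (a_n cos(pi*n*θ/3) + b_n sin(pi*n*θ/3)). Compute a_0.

a_0 = 1/3 ∫_{-3}^{3} v(θ) dθ = 1/3 · (-21/2) = -7/2.

-7/2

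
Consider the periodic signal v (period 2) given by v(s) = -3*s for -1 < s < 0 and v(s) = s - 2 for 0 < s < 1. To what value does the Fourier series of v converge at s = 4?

s = 4 differs from s = 0 by 2 full period(s), and the series is 2-periodic.
At s = 0 the one-sided limits are v(0^-) = 0 and v(0^+) = -2.
By Dirichlet's theorem the series converges to their average, [(0) + (-2)]/2 = -1.

-1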